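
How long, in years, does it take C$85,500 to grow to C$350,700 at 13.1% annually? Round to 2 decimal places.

11.47 years

n = ln(350700/85500) / ln(1+0.131) = ln(4.10175) / 0.123102 = 11.4654 years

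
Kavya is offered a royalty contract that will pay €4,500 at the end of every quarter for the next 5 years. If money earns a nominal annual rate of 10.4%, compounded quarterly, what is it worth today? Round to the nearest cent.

Periodic rate i = 0.104/4 = 0.026; n = 5 × 4 = 20 periods.
Annuity factor a(20|0.026) = 15.442910; PV = 4500 × 15.442910 = 69,493.0966

€69,493.10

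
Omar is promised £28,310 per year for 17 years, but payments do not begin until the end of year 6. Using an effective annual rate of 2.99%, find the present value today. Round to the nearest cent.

£321,937.89

PV at t=5 (ordinary 17-year annuity): 28310 × a(17|0.0299) = 28310 × 13.176726 = 373,033.1158
Discount back 5 years: 373,033.1158 × (1+0.0299)^(−5) = 373,033.1158 × 0.863028 = 321,937.8927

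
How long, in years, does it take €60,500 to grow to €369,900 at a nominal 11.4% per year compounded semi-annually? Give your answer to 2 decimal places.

Periodic rate i = 0.114/2 = 0.057.
n = ln(369900/60500) / ln(1+0.057) = ln(6.11405) / 0.055435 = 32.6617 half-years
= 32.6617/2 years

16.33 years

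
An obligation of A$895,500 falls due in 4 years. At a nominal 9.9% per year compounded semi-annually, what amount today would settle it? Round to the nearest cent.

Periodic rate i = 0.099/2 = 0.0495; n = 4 × 2 = 8 periods.
Discount factor = (1+0.0495)^(−8) = 0.679423; PV = 895,500 × 0.679423 = 608,423.5935

A$608,423.59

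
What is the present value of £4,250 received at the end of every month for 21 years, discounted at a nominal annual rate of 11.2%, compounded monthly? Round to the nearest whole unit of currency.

£411,542

With 12 periods per year: i = 0.00933333, n = 252.
PV = 4250 × [1 − (1+0.00933333)^(−252)] / 0.00933333 = 4250 × 96.833301 = 411,541.5296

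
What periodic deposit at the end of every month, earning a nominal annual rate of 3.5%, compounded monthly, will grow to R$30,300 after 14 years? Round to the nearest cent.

With 12 periods per year: i = 0.00291667, n = 168.
PMT = 30300 / ( [(1+0.00291667)^168 − 1] / 0.00291667 ) = 30300 / 216.395133 = 140.0216

R$140.02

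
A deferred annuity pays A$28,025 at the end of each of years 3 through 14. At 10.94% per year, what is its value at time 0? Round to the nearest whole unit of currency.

A$148,257

Value one period before first payment (t=2): 28025 × [1 − (1+0.1094)^(−12)] / 0.1094 = 28025 × 6.510956 = 182,469.5307
Discount back 2 years: 182,469.5307 × (1+0.1094)^(−2) = 182,469.5307 × 0.812501 = 148,256.5986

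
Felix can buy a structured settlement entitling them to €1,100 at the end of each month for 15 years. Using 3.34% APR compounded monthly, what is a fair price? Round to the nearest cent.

€155,575.73

i = 0.0334/12 = 0.00278333 per month; n = 15·12 = 180.
Annuity factor a(180|0.00278333) = 141.432481; PV = 1100 × 141.432481 = 155,575.7286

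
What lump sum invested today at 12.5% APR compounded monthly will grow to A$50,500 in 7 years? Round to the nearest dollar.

A$21,147

With 12 periods per year: i = 0.0104167, n = 84.
PV = FV·(1+i)^(−n) = 50,500 × 0.418753 = 21,147.0248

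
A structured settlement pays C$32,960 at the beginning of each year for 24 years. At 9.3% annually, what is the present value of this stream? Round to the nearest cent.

C$341,529.03

PV = 32960 × [1 − (1+0.093)^(−24)] / 0.093 × (1+i) = 32960 × 10.361925 = 341,529.0327
(annuity-due: payments at period start, so ×(1+i).)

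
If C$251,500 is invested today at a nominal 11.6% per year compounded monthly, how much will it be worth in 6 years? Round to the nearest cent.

C$502,753.76

Periodic rate i = 0.116/12 = 0.00966667; n = 6 × 12 = 72 periods.
FV = PV·(1+i)^n = 251,500 × 1.999021 = 502,753.7626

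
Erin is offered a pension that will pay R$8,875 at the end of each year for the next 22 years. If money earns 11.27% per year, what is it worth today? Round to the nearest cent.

PV = 8875 × [1 − (1+0.1127)^(−22)] / 0.1127 = 8875 × 8.026359 = 71,233.9337

R$71,233.93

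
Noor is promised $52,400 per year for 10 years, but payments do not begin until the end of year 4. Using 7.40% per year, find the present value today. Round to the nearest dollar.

$291,666

Value one period before first payment (t=3): 52400 × [1 − (1+0.074)^(−10)] / 0.074 = 52400 × 6.895533 = 361,325.9431
Discount back 3 years: 361,325.9431 × (1+0.074)^(−3) = 361,325.9431 × 0.807211 = 291,666.3326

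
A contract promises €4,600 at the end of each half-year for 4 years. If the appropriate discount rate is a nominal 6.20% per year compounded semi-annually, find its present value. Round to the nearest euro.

€32,155

i = 0.062/2 = 0.031 per half-year; n = 4·2 = 8.
PV = PMT · [1 − (1+i)^(−n)] / i = 4600 · 6.990174 = 32,154.8011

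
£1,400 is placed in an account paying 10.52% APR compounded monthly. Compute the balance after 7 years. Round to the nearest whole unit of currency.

£2,914

With 12 periods per year: i = 0.00876667, n = 84.
FV = PV·(1+i)^n = 1,400 × 2.081712 = 2,914.3975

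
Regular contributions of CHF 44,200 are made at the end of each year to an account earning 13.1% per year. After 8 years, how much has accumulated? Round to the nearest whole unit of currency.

CHF 565,937

FV = 44200 × [(1+0.131)^8 − 1] / 0.131 = 44200 × 12.803996 = 565,936.6093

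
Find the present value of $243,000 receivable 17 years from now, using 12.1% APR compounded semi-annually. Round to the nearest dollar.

$32,979

i = 0.121/2 = 0.0605 per half-year; n = 17·2 = 34.
PV = FV·(1+i)^(−n) = 243,000 × 0.135718 = 32,979.4491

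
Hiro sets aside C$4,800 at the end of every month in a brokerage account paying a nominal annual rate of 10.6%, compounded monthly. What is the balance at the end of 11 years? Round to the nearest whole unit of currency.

i = 0.106/12 = 0.00883333 per month; n = 11·12 = 132.
FV = PMT · [(1+i)^n − 1] / i = 4800 · 248.235010 = 1,191,528.0497

C$1,191,528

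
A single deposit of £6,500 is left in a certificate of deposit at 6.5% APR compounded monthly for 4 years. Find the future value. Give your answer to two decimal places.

i = 0.065/12 = 0.00541667 per month; n = 4·12 = 48.
6,500 × (1+0.00541667)^48 = 6,500 × 1.296020 = 8,424.1328

£8,424.13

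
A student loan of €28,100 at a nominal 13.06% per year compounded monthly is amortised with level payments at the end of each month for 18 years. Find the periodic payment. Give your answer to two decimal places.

i = 0.1306/12 = 0.0108833 per month; n = 18·12 = 216.
PMT = 28100 / ( [1 − (1+0.0108833)^(−216)] / 0.0108833 ) = 28100 / 83.015848 = 338.4896

€338.49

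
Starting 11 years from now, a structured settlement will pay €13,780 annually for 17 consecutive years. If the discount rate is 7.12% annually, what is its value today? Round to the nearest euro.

€67,071

PV at t=10 (ordinary 17-year annuity): 13780 × a(17|0.0712) = 13780 × 9.682595 = 133,426.1551
PV₀ = 133,426.1551 / (1+0.0712)^10 = 133,426.1551 / 1.989325 = 67,071.0849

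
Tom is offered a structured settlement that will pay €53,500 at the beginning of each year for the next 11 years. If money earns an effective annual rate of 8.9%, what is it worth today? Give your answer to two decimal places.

€398,361.14

PV = 53500 × [1 − (1+0.089)^(−11)] / 0.089 × (1+i) = 53500 × 7.446003 = 398,361.1432
Payments are at the start of each period, so multiply by (1+i).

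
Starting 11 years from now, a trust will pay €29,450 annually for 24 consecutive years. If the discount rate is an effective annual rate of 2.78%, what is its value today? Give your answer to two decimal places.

€388,282.69

PV at t=10 (ordinary 24-year annuity): 29450 × a(24|0.0278) = 29450 × 17.343984 = 510,780.3335
Discount back 10 years: 510,780.3335 × (1+0.0278)^(−10) = 510,780.3335 × 0.760175 = 388,282.6937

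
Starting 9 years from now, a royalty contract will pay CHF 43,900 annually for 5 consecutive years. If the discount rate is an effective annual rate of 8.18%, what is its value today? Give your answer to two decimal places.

PV at t=8 (ordinary 5-year annuity): 43900 × a(5|0.0818) = 43900 × 3.973840 = 174,451.5598
PV₀ = 174,451.5598 / (1+0.0818)^8 = 174,451.5598 / 1.875754 = 93,003.4459

CHF 93,003.45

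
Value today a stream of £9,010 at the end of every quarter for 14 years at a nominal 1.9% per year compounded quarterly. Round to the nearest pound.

With 4 periods per year: i = 0.00475, n = 56.
Annuity factor a(56|0.00475) = 49.069063; PV = 9010 × 49.069063 = 442,112.2598

£442,112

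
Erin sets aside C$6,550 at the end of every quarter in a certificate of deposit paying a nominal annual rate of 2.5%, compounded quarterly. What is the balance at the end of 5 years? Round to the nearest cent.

i = 0.025/4 = 0.00625 per quarter; n = 5·4 = 20.
FV = PMT · [(1+i)^n − 1] / i = 6550 · 21.233238 = 139,077.7098

C$139,077.71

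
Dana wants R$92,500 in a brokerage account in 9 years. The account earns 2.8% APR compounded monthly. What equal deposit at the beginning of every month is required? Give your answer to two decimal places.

R$752.33

With 12 periods per year: i = 0.00233333, n = 108.
PMT = 92500 / ( [(1+0.00233333)^108 − 1] / 0.00233333 × (1+i) ) = 92500 / 122.951256 = 752.3307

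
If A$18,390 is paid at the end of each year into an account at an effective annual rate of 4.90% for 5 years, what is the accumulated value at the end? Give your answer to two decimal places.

A$101,413.57

FV = PMT · [(1+i)^n − 1] / i = 18390 · 5.514604 = 101,413.5677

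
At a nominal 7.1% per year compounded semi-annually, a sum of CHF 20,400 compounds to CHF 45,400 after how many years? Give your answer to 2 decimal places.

11.47 years

Periodic rate i = 0.071/2 = 0.0355.
(1+i)^n = 45400/20400 = 2.22549, so n = ln 2.22549 / ln 1.0355 = 22.9322 half-years
= 22.9322/2 years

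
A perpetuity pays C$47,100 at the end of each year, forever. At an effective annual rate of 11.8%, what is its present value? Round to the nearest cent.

C$399,152.54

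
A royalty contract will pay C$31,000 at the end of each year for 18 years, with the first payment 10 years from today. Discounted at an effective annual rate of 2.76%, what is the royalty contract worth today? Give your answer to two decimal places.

C$340,574.64

Value one period before first payment (t=9): 31000 × [1 − (1+0.0276)^(−18)] / 0.0276 = 31000 × 14.036779 = 435,140.1614
Discount back 9 years: 435,140.1614 × (1+0.0276)^(−9) = 435,140.1614 × 0.782678 = 340,574.6415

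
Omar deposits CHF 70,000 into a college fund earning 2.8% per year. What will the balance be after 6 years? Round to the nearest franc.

CHF 82,615

FV = PV·(1+i)^n = 70,000 × 1.180208 = 82,614.5855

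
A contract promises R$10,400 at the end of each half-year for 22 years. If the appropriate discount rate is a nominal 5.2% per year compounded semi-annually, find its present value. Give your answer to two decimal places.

R$270,706.67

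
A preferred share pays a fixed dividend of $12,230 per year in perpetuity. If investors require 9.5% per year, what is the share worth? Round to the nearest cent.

$128,736.84

PV = C/r = 12230/0.095 = 128,736.8421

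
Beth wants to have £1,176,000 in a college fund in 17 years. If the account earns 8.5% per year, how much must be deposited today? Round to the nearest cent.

PV = FV·(1+i)^(−n) = 1,176,000 × 0.249859 = 293,833.8142

£293,833.81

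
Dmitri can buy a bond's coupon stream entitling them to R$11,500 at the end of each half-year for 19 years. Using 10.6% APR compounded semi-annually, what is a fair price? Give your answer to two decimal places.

R$186,492.08

i = 0.106/2 = 0.053 per half-year; n = 19·2 = 38.
PV = 11500 × [1 − (1+0.053)^(−38)] / 0.053 = 11500 × 16.216703 = 186,492.0840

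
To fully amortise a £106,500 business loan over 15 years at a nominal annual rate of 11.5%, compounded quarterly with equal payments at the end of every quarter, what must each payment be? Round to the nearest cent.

Periodic rate i = 0.115/4 = 0.02875; n = 15 × 4 = 60 periods.
Annuity-PV factor = 28.432645; PMT = 106500 / 28.432645 = 3,745.6945

£3,745.69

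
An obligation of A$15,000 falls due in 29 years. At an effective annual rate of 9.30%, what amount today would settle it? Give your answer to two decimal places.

A$1,137.91

Discount factor = (1+0.093)^(−29) = 0.075860; PV = 15,000 × 0.075860 = 1,137.9065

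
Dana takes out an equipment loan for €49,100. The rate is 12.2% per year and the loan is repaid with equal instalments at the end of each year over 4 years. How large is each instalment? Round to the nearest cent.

Annuity-PV factor = 3.024600; PMT = 49100 / 3.024600 = 16,233.5540

€16,233.55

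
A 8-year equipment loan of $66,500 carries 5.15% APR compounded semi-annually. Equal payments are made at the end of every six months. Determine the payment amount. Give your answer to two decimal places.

With 2 periods per year: i = 0.02575, n = 16.
PMT = 66500 / ( [1 − (1+0.02575)^(−16)] / 0.02575 ) = 66500 / 12.979129 = 5,123.6104

$5,123.61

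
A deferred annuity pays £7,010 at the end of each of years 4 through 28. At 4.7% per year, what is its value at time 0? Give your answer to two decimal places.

Value one period before first payment (t=3): 7010 × [1 − (1+0.047)^(−25)] / 0.047 = 7010 × 14.527663 = 101,838.9176
Discount back 3 years: 101,838.9176 × (1+0.047)^(−3) = 101,838.9176 × 0.871284 = 88,730.6637

£88,730.66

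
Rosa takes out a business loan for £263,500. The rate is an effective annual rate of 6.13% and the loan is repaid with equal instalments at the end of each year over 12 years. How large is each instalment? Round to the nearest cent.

£31,653.88

PMT = 263500 / ( [1 − (1+0.0613)^(−12)] / 0.0613 ) = 263500 / 8.324414 = 31,653.8813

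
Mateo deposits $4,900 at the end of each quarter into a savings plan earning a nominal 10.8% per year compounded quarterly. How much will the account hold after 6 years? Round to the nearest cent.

$162,490.42

With 4 periods per year: i = 0.027, n = 24.
FV = PMT · [(1+i)^n − 1] / i = 4900 · 33.161309 = 162,490.4160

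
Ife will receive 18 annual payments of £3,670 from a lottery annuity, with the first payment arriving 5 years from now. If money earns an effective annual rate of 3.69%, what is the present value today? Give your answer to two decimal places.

£41,222.85

Value one period before first payment (t=4): 3670 × [1 − (1+0.0369)^(−18)] / 0.0369 = 3670 × 12.984328 = 47,652.4841
Discount back 4 years: 47,652.4841 × (1+0.0369)^(−4) = 47,652.4841 × 0.865072 = 41,222.8531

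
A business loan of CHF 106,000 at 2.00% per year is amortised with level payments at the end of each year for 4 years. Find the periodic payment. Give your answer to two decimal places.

CHF 27,838.12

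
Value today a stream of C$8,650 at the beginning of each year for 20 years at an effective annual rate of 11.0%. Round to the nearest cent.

C$76,459.89

Annuity factor a(20|0.11) × (1+i) = 8.839294; PV = 8650 × 8.839294 = 76,459.8949
Payments are at the start of each period, so multiply by (1+i).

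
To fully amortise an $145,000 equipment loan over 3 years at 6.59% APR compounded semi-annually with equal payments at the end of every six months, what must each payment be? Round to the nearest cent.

With 2 periods per year: i = 0.03295, n = 6.
Annuity-PV factor = 5.364622; PMT = 145000 / 5.364622 = 27,028.9319

$27,028.93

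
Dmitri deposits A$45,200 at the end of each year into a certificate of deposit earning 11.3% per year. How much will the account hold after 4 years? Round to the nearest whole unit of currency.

FV = 45200 × [(1+0.113)^4 − 1] / 0.113 = 45200 × 4.730519 = 213,819.4541

A$213,819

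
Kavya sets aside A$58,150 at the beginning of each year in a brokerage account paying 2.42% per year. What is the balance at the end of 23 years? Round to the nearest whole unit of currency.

A$1,804,447

FV = 58150 × [(1+0.0242)^23 − 1] / 0.0242 × (1+i) = 58150 × 31.030900 = 1,804,446.8577
(Beginning-of-period payments → annuity-due factor ×(1+i).)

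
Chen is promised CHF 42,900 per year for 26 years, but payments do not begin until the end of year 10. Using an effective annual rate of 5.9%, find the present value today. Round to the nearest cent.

CHF 336,272.63

Value one period before first payment (t=9): 42900 × [1 − (1+0.059)^(−26)] / 0.059 = 42900 × 13.131002 = 563,319.9942
Discount back 9 years: 563,319.9942 × (1+0.059)^(−9) = 563,319.9942 × 0.596948 = 336,272.6336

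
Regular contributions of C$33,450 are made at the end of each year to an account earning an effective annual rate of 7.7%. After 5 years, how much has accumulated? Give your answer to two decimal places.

C$195,067.28

FV = PMT · [(1+i)^n − 1] / i = 33450 · 5.831608 = 195,067.2815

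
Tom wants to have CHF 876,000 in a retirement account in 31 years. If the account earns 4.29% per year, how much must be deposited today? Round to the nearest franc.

Discount factor = (1+0.0429)^(−31) = 0.271943; PV = 876,000 × 0.271943 = 238,221.7523

CHF 238,222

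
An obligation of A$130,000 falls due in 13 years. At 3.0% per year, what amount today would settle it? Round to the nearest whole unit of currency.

A$88,524

PV = FV·(1+i)^(−n) = 130,000 × 0.680951 = 88,523.6742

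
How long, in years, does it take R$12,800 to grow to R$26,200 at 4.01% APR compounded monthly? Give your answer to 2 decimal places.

Periodic rate i = 0.0401/12 = 0.00334167.
n = ln(26200/12800) / ln(1+0.00334167) = ln(2.04688) / 0.003336 = 214.7163 months
= 214.7163/12 years

17.89 years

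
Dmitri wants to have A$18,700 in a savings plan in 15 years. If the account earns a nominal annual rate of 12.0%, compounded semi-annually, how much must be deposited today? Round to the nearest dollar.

A$3,256

Periodic rate i = 0.12/2 = 0.06; n = 15 × 2 = 30 periods.
Discount factor = (1+0.06)^(−30) = 0.174110; PV = 18,700 × 0.174110 = 3,255.8594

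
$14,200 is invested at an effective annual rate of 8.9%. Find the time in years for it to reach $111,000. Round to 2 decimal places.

24.12 years

(1+i)^n = 111000/14200 = 7.81690, so n = ln 7.81690 / ln 1.089 = 24.1179 years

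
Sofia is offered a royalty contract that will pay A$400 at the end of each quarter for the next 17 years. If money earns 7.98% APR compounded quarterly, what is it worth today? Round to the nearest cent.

A$14,817.10

With 4 periods per year: i = 0.01995, n = 68.
PV = 400 × [1 − (1+0.01995)^(−68)] / 0.01995 = 400 × 37.042742 = 14,817.0969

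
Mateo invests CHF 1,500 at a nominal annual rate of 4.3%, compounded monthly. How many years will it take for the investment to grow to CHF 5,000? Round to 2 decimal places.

28.05 years

Periodic rate i = 0.043/12 = 0.00358333.
n = ln(5000/1500) / ln(1+0.00358333) = ln(3.33333) / 0.003577 = 336.5940 months
= 336.5940/12 years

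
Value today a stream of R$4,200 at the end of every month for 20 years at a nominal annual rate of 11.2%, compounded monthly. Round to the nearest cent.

i = 0.112/12 = 0.00933333 per month; n = 20·12 = 240.
PV = PMT · [1 − (1+i)^(−n)] / i = 4200 · 95.617474 = 401,593.3924

R$401,593.39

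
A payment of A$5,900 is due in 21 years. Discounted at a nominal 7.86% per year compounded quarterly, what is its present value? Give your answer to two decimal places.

A$1,150.69

With 4 periods per year: i = 0.01965, n = 84.
Discount factor = (1+0.01965)^(−84) = 0.195032; PV = 5,900 × 0.195032 = 1,150.6881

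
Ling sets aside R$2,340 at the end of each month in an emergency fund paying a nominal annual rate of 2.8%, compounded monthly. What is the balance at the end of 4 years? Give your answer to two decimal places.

With 12 periods per year: i = 0.00233333, n = 48.
Accumulation factor s(48|0.00233333) = 50.728691; FV = 2340 × 50.728691 = 118,705.1360

R$118,705.14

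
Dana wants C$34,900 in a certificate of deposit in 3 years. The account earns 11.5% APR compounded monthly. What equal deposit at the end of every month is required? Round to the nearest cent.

i = 0.115/12 = 0.00958333 per month; n = 3·12 = 36.
FV-annuity factor = 42.748428; PMT = 34900 / 42.748428 = 816.4043

C$816.40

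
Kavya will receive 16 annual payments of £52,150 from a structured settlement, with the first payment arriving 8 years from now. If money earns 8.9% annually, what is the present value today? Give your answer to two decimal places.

£240,147.40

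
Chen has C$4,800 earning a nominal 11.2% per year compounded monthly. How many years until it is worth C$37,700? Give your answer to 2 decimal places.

18.49 years

Periodic rate i = 0.112/12 = 0.00933333.
(1+i)^n = 37700/4800 = 7.85417, so n = ln 7.85417 / ln 1.00933 = 221.8551 months
= 221.8551/12 years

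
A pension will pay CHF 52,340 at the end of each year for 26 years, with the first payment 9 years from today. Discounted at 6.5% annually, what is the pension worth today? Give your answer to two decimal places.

Value one period before first payment (t=8): 52340 × [1 − (1+0.065)^(−26)] / 0.065 = 52340 × 12.392373 = 648,616.7773
Discount back 8 years: 648,616.7773 × (1+0.065)^(−8) = 648,616.7773 × 0.604231 = 391,914.4857

CHF 391,914.49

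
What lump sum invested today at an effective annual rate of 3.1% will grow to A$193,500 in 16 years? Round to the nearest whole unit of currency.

A$118,725

Discount factor = (1+0.031)^(−16) = 0.613566; PV = 193,500 × 0.613566 = 118,725.0401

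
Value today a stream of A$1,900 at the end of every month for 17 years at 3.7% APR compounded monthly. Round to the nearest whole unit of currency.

i = 0.037/12 = 0.00308333 per month; n = 17·12 = 204.
Annuity factor a(204|0.00308333) = 151.251625; PV = 1900 × 151.251625 = 287,378.0868

A$287,378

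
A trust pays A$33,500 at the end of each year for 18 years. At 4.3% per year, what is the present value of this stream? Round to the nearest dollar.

PV = PMT · [1 − (1+i)^(−n)] / i = 33500 · 12.356128 = 413,930.2815

A$413,930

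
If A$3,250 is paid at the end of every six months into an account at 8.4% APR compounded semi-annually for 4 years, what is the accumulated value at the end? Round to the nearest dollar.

With 2 periods per year: i = 0.042, n = 8.
FV = PMT · [(1+i)^n − 1] / i = 3250 · 9.280148 = 30,160.4814

A$30,160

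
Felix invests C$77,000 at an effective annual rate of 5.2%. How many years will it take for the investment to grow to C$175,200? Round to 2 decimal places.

(1+i)^n = 175200/77000 = 2.27532, so n = ln 2.27532 / ln 1.052 = 16.2176 years

16.22 years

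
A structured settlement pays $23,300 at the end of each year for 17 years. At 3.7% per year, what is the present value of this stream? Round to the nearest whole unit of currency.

$290,171

PV = PMT · [1 − (1+i)^(−n)] / i = 23300 · 12.453676 = 290,170.6575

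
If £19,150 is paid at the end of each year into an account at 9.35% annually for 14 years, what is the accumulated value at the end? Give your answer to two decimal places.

£511,034.14

FV = 19150 × [(1+0.0935)^14 − 1] / 0.0935 = 19150 × 26.685856 = 511,034.1352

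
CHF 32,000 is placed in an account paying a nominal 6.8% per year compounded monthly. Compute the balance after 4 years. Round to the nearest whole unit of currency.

With 12 periods per year: i = 0.00566667, n = 48.
32,000 × (1+0.00566667)^48 = 32,000 × 1.311580 = 41,970.5480

CHF 41,971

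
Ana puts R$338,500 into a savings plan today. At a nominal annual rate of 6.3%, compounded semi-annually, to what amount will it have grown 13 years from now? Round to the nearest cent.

i = 0.063/2 = 0.0315 per half-year; n = 13·2 = 26.
FV = 338,500 × (1 + 0.0315)^26 = 758,156.2387

R$758,156.24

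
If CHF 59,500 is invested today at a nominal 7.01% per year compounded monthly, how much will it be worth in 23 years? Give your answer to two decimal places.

CHF 296,956.40

i = 0.0701/12 = 0.00584167 per month; n = 23·12 = 276.
59,500 × (1+0.00584167)^276 = 59,500 × 4.990864 = 296,956.3959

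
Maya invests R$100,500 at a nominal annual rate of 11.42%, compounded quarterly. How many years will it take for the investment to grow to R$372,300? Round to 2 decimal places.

11.63 years

Periodic rate i = 0.1142/4 = 0.02855.
(1+i)^n = 372300/100500 = 3.70448, so n = ln 3.70448 / ln 1.02855 = 46.5201 quarters
= 46.5201/4 years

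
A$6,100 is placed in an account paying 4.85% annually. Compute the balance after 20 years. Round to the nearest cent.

A$15,728.91

FV = 6,100 × (1 + 0.0485)^20 = 15,728.9065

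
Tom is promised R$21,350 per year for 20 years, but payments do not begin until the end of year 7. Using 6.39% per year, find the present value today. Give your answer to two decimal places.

Value one period before first payment (t=6): 21350 × [1 − (1+0.0639)^(−20)] / 0.0639 = 21350 × 11.115437 = 237,314.5831
Discount back 6 years: 237,314.5831 × (1+0.0639)^(−6) = 237,314.5831 × 0.689597 = 163,651.3429

R$163,651.34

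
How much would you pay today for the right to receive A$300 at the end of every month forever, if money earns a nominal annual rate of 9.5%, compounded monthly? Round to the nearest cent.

Periodic rate i = 0.095/12 = 0.00791667.
PV = PMT / i = 300 / 0.00791667 = 37,894.7368

A$37,894.74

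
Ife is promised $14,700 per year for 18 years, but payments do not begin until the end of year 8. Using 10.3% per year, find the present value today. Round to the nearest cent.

$59,548.79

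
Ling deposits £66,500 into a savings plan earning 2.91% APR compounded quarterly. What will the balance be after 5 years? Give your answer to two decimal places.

With 4 periods per year: i = 0.007275, n = 20.
FV = 66,500 × (1 + 0.007275)^20 = 76,874.5786

£76,874.58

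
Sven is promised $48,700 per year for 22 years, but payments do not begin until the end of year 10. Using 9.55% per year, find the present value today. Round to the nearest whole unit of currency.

$194,228

Value one period before first payment (t=9): 48700 × [1 − (1+0.0955)^(−22)] / 0.0955 = 48700 × 9.063458 = 441,390.4257
PV₀ = 441,390.4257 / (1+0.0955)^9 = 441,390.4257 / 2.272539 = 194,227.8360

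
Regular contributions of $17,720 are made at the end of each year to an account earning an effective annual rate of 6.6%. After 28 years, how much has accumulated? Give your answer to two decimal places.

$1,338,906.08

FV = PMT · [(1+i)^n − 1] / i = 17720 · 75.559034 = 1,338,906.0813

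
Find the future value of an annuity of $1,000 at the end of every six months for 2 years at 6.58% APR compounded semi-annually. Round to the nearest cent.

i = 0.0658/2 = 0.0329 per half-year; n = 2·2 = 4.
FV = 1000 × [(1+0.0329)^4 − 1] / 0.0329 = 1000 × 4.201765 = 4,201.7653

$4,201.77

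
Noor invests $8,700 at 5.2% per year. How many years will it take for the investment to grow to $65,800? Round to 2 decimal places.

39.91 years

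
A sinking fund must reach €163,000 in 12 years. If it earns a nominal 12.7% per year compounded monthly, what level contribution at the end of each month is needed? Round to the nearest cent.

Periodic rate i = 0.127/12 = 0.0105833; n = 12 × 12 = 144 periods.
PMT = 163000 / ( [(1+0.0105833)^144 − 1] / 0.0105833 ) = 163000 / 335.804993 = 485.4008

€485.40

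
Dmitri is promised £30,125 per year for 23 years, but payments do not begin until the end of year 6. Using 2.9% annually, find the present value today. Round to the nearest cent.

£433,884.22

PV at t=5 (ordinary 23-year annuity): 30125 × a(23|0.029) = 30125 × 16.615893 = 500,553.7623
PV₀ = 500,553.7623 / (1+0.029)^5 = 500,553.7623 / 1.153657 = 433,884.2207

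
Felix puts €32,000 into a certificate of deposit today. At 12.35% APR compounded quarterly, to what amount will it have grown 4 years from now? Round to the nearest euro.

€52,053

i = 0.1235/4 = 0.030875 per quarter; n = 4·4 = 16.
FV = 32,000 × (1 + 0.030875)^16 = 52,053.0401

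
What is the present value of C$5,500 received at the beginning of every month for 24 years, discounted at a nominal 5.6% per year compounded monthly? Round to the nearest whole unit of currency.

C$874,298

Periodic rate i = 0.056/12 = 0.00466667; n = 24 × 12 = 288 periods.
PV = 5500 × [1 − (1+0.00466667)^(−288)] / 0.00466667 × (1+i) = 5500 × 158.963314 = 874,298.2278
(Beginning-of-period payments → annuity-due factor ×(1+i).)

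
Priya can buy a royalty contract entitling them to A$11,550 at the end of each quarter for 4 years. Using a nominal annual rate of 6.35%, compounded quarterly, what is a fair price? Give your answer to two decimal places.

A$162,070.41

Periodic rate i = 0.0635/4 = 0.015875; n = 4 × 4 = 16 periods.
Annuity factor a(16|0.015875) = 14.032070; PV = 11550 × 14.032070 = 162,070.4135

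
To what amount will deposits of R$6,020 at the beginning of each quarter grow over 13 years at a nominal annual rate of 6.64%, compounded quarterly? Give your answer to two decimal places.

R$499,178.04

Periodic rate i = 0.0664/4 = 0.0166; n = 13 × 4 = 52 periods.
FV = 6020 × [(1+0.0166)^52 − 1] / 0.0166 × (1+i) = 6020 × 82.919940 = 499,178.0385
(Beginning-of-period payments → annuity-due factor ×(1+i).)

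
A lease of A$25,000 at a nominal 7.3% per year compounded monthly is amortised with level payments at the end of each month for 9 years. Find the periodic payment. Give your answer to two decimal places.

A$316.47

With 12 periods per year: i = 0.00608333, n = 108.
PMT = 25000 / ( [1 − (1+0.00608333)^(−108)] / 0.00608333 ) = 25000 / 78.996653 = 316.4691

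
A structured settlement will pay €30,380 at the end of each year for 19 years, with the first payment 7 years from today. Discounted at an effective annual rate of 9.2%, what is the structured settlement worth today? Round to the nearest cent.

PV at t=6 (ordinary 19-year annuity): 30380 × a(19|0.092) = 30380 × 8.827912 = 268,191.9571
Discount back 6 years: 268,191.9571 × (1+0.092)^(−6) = 268,191.9571 × 0.589745 = 158,164.8301

€158,164.83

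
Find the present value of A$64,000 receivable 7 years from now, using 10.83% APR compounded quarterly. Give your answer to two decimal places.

A$30,291.41

With 4 periods per year: i = 0.027075, n = 28.
Discount factor = (1+0.027075)^(−28) = 0.473303; PV = 64,000 × 0.473303 = 30,291.4138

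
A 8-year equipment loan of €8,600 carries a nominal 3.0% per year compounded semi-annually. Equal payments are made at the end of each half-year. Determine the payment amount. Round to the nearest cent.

€608.58

Periodic rate i = 0.03/2 = 0.015; n = 8 × 2 = 16 periods.
Annuity-PV factor = 14.131264; PMT = 8600 / 14.131264 = 608.5797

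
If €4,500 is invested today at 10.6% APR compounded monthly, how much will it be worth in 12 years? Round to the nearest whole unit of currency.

i = 0.106/12 = 0.00883333 per month; n = 12·12 = 144.
FV = 4,500 × (1 + 0.00883333)^144 = 15,966.4918

€15,966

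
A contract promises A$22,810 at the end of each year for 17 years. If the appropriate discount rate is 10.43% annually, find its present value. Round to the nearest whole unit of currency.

A$178,205

PV = PMT · [1 − (1+i)^(−n)] / i = 22810 · 7.812576 = 178,204.8595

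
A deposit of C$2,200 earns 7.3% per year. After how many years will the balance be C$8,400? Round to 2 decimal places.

19.02 years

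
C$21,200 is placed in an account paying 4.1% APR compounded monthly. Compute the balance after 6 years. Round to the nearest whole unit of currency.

C$27,101

With 12 periods per year: i = 0.00341667, n = 72.
21,200 × (1+0.00341667)^72 = 21,200 × 1.278363 = 27,101.3051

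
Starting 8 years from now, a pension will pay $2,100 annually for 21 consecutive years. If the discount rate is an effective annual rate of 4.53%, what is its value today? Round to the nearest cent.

$20,588.19

Value one period before first payment (t=7): 2100 × [1 − (1+0.0453)^(−21)] / 0.0453 = 2100 × 13.368591 = 28,074.0402
Discount back 7 years: 28,074.0402 × (1+0.0453)^(−7) = 28,074.0402 × 0.733353 = 20,588.1946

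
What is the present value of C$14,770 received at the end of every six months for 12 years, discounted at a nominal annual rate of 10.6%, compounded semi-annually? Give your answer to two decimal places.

i = 0.106/2 = 0.053 per half-year; n = 12·2 = 24.
PV = PMT · [1 − (1+i)^(−n)] / i = 14770 · 13.404773 = 197,988.5018

C$197,988.50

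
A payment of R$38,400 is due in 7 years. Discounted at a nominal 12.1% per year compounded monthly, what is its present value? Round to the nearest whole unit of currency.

R$16,532

Periodic rate i = 0.121/12 = 0.0100833; n = 7 × 12 = 84 periods.
Discount factor = (1+0.0100833)^(−84) = 0.430521; PV = 38,400 × 0.430521 = 16,532.0226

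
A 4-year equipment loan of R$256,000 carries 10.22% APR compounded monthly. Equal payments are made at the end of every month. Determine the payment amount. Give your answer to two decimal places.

With 12 periods per year: i = 0.00851667, n = 48.
Annuity-PV factor = 39.264393; PMT = 256000 / 39.264393 = 6,519.9021

R$6,519.90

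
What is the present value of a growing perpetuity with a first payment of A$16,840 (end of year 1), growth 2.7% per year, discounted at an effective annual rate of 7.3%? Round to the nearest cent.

PV = D₁/(r − g) = 16840/(0.073 − 0.027) = 366,086.9565

A$366,086.96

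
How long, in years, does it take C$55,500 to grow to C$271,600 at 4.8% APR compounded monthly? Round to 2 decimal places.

Periodic rate i = 0.048/12 = 0.004.
(1+i)^n = 271600/55500 = 4.89369, so n = ln 4.89369 / ln 1.004 = 397.7803 months
= 397.7803/12 years

33.15 years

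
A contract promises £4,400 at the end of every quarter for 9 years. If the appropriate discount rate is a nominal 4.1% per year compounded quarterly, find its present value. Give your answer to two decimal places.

£131,903.27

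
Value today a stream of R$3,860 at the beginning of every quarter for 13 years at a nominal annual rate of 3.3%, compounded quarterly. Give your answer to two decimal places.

With 4 periods per year: i = 0.00825, n = 52.
PV = 3860 × [1 − (1+0.00825)^(−52)] / 0.00825 × (1+i) = 3860 × 42.492305 = 164,020.2987
(annuity-due: payments at period start, so ×(1+i).)

R$164,020.30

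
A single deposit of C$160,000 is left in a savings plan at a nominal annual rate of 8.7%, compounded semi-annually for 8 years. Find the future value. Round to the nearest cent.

C$316,227.21

With 2 periods per year: i = 0.0435, n = 16.
160,000 × (1+0.0435)^16 = 160,000 × 1.976420 = 316,227.2105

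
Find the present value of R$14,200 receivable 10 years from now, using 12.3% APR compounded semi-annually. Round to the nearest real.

With 2 periods per year: i = 0.0615, n = 20.
PV = FV·(1+i)^(−n) = 14,200 × 0.303110 = 4,304.1597

R$4,304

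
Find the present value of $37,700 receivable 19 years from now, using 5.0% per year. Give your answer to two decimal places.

PV = FV·(1+i)^(−n) = 37,700 × 0.395734 = 14,919.1702

$14,919.17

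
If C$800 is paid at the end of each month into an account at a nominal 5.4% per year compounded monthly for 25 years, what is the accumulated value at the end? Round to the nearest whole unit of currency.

C$505,913

With 12 periods per year: i = 0.0045, n = 300.
FV = PMT · [(1+i)^n − 1] / i = 800 · 632.391401 = 505,913.1208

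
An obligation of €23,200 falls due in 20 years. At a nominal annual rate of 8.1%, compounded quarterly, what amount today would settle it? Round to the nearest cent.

€4,666.16

Periodic rate i = 0.081/4 = 0.02025; n = 20 × 4 = 80 periods.
Discount factor = (1+0.02025)^(−80) = 0.201128; PV = 23,200 × 0.201128 = 4,666.1609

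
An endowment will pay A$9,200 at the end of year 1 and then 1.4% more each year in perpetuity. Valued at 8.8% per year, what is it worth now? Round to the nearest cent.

A$124,324.32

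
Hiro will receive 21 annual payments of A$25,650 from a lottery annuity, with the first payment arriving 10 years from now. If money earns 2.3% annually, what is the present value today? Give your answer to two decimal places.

A$345,066.85

Value one period before first payment (t=9): 25650 × [1 − (1+0.023)^(−21)] / 0.023 = 25650 × 16.508080 = 423,432.2567
PV₀ = 423,432.2567 / (1+0.023)^9 = 423,432.2567 / 1.227102 = 345,066.8471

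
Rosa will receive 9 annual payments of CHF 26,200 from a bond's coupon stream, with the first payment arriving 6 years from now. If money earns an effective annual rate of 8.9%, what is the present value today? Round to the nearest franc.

CHF 102,976

Value one period before first payment (t=5): 26200 × [1 − (1+0.089)^(−9)] / 0.089 = 26200 × 6.019697 = 157,716.0592
PV₀ = 157,716.0592 / (1+0.089)^5 = 157,716.0592 / 1.531579 = 102,976.1186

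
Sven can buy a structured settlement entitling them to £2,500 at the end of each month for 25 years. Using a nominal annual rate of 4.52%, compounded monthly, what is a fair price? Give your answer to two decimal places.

i = 0.0452/12 = 0.00376667 per month; n = 25·12 = 300.
PV = PMT · [1 − (1+i)^(−n)] / i = 2500 · 179.543434 = 448,858.5850

£448,858.58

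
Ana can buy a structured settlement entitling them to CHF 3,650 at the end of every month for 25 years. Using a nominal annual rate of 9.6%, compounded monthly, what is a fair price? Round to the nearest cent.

i = 0.096/12 = 0.008 per month; n = 25·12 = 300.
Annuity factor a(300|0.008) = 113.551453; PV = 3650 × 113.551453 = 414,462.8026

CHF 414,462.80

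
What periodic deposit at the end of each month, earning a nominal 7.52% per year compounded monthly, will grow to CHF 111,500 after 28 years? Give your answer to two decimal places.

With 12 periods per year: i = 0.00626667, n = 336.
FV-annuity factor = 1142.274200; PMT = 111500 / 1142.274200 = 97.6123

CHF 97.61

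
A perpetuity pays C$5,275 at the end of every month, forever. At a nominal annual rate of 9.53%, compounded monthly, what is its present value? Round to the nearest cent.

Periodic rate i = 0.0953/12 = 0.00794167.
PV = PMT / i = 5275 / 0.00794167 = 664,218.2581

C$664,218.26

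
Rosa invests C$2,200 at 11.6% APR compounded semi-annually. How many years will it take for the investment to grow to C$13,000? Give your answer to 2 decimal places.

Periodic rate i = 0.116/2 = 0.058.
n = ln(13000/2200) / ln(1+0.058) = ln(5.90909) / 0.056380 = 31.5091 half-years
= 31.5091/2 years

15.75 years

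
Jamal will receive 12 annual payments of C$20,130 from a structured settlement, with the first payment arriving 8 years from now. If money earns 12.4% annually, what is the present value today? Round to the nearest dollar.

Value one period before first payment (t=7): 20130 × [1 − (1+0.124)^(−12)] / 0.124 = 20130 × 6.081243 = 122,415.4168
PV₀ = 122,415.4168 / (1+0.124)^7 = 122,415.4168 / 2.266544 = 54,009.7214

C$54,010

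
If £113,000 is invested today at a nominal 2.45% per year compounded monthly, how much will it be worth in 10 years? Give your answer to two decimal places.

Periodic rate i = 0.0245/12 = 0.00204167; n = 10 × 12 = 120 periods.
113,000 × (1+0.00204167)^120 = 113,000 × 1.277302 = 144,335.1541

£144,335.15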